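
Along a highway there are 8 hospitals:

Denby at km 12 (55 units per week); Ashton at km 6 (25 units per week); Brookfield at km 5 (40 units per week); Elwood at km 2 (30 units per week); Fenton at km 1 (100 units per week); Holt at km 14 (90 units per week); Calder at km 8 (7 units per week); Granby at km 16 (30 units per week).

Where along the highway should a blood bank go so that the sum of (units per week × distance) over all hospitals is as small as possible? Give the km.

For a sum of weighted absolute distances on a line, the optimum is the weighted median (not the mean). Total weight W = 377; half-weight = 188.5.
Sort by position and accumulate weight:
  km 1 (Fenton, w=100) → cum 100
  km 2 (Elwood, w=30) → cum 130
  km 5 (Brookfield, w=40) → cum 170
  km 6 (Ashton, w=25) → cum 195  ≥ 188.5 → median here
  km 8 (Calder, w=7) → cum 202
  km 12 (Denby, w=55) → cum 257
  km 14 (Holt, w=90) → cum 347
  km 16 (Granby, w=30) → cum 377
Optimal location: km 6.

x = 6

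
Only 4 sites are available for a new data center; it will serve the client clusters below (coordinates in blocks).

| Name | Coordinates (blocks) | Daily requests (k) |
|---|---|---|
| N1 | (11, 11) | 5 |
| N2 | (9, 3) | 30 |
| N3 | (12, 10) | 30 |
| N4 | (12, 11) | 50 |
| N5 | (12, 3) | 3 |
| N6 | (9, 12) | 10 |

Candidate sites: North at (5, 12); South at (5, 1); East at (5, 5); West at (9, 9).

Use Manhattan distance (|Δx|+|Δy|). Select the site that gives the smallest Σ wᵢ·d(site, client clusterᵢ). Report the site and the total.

West, total 627 blocks

Total weighted distance at each candidate:
  North (5, 12): total = 1183
  South (5, 1): total = 1767
  East (5, 5): total = 1387
  West (9, 9): total = 627
Minimum is at West with total 627 blocks.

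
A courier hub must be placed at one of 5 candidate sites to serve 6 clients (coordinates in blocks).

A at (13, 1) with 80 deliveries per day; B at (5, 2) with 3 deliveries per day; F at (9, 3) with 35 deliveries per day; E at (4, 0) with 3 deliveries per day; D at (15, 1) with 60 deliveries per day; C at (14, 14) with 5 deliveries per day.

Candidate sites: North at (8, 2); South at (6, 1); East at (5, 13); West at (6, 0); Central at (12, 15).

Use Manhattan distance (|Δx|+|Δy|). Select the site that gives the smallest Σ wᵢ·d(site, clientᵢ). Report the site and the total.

North, total 1147 blocks

Total weighted distance at each candidate:
  North (8, 2): total = 1147
  South (6, 1): total = 1395
  East (5, 13): total = 3535
  West (6, 0): total = 1575
  Central (12, 15): total = 2889
Minimum is at North with total 1147 blocks.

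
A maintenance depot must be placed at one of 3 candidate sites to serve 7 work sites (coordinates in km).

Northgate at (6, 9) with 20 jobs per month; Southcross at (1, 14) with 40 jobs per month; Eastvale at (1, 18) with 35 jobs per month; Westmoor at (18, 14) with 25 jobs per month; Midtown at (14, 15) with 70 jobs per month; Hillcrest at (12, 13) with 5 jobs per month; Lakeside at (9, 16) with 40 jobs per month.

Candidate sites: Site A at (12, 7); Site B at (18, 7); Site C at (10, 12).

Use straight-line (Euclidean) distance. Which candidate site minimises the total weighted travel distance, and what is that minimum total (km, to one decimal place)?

Site C, total 1579.6 km

Total weighted distance at each candidate:
  Site A (12, 7): total = 2409.7
  Site B (18, 7): total = 3040.0
  Site C (10, 12): total = 1579.6
Minimum is at Site C with total 1579.6 km.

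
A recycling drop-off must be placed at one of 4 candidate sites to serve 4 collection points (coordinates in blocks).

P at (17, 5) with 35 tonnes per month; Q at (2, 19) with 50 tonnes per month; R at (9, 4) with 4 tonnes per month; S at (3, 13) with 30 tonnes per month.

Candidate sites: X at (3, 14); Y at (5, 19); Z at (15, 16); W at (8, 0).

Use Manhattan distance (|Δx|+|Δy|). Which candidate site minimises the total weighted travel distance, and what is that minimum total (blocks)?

Total weighted distance at each candidate:
  X (3, 14): total = 1199
  Y (5, 19): total = 1376
  Z (15, 16): total = 1777
  W (8, 0): total = 2300
Minimum is at X with total 1199 blocks.

X, total 1199 blocks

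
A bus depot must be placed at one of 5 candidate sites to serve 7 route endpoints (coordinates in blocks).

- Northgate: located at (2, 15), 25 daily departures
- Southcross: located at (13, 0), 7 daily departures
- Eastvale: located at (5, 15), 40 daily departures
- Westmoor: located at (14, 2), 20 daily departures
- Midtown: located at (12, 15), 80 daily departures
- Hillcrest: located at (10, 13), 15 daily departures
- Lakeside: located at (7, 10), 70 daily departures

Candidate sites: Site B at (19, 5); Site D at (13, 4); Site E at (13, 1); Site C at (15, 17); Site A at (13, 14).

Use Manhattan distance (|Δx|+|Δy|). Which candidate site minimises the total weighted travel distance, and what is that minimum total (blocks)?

Site A, total 1938 blocks

Total weighted distance at each candidate:
  Site B (19, 5): total = 4677
  Site D (13, 4): total = 3378
  Site E (13, 1): total = 4027
  Site C (15, 17): total = 2893
  Site A (13, 14): total = 1938
Minimum is at Site A with total 1938 blocks.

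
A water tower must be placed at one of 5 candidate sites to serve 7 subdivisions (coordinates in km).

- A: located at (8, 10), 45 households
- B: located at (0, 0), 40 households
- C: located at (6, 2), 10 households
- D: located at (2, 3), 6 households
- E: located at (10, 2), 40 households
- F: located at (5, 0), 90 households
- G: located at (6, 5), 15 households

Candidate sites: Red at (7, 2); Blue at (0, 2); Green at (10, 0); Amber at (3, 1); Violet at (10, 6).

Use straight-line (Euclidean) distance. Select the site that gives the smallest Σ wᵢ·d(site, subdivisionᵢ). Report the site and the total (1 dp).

Total weighted distance at each candidate:
  Red (7, 2): total = 1116.6
  Blue (0, 2): total = 1647.8
  Green (10, 0): total = 1580.9
  Amber (3, 1): total = 1193.9
  Violet (10, 6): total = 1700.3
Minimum is at Red with total 1116.6 km.

Red, total 1116.6 km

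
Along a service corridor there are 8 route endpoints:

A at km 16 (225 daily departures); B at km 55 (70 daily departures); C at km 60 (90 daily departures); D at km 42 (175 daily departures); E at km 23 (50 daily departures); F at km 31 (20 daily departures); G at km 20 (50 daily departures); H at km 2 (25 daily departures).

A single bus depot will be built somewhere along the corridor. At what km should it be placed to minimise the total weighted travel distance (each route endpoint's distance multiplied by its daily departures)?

For a sum of weighted absolute distances on a line, the optimum is the weighted median (not the mean). Total weight W = 705; half-weight = 352.5.
Sort by position and accumulate weight:
  km 2 (H, w=25) → cum 25
  km 16 (A, w=225) → cum 250
  km 20 (G, w=50) → cum 300
  km 23 (E, w=50) → cum 350
  km 31 (F, w=20) → cum 370  ≥ 352.5 → median here
  km 42 (D, w=175) → cum 545
  km 55 (B, w=70) → cum 615
  km 60 (C, w=90) → cum 705
Optimal location: km 31.

x = 31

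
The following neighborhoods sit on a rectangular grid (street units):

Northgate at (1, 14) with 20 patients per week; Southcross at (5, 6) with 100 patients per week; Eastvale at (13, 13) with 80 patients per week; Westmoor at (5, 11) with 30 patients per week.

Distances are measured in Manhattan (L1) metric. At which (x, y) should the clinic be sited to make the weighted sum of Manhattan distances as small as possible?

(5, 11)

Manhattan distance separates: Σwᵢ(|x−xᵢ|+|y−yᵢ|) = Σwᵢ|x−xᵢ| + Σwᵢ|y−yᵢ|, so x and y are optimised independently as 1-D weighted medians.
Total weight W = 230; half = 115.
x-coordinate, sorted with cumulative weight:
  x=1 (Northgate, w=20) cum 20
  x=5 (Southcross, w=100) cum 120  ← median
  x=5 (Westmoor, w=30) cum 150
  x=13 (Eastvale, w=80) cum 230
⇒ x* = 5
y-coordinate, sorted with cumulative weight:
  y=6 (Southcross, w=100) cum 100
  y=11 (Westmoor, w=30) cum 130  ← median
  y=13 (Eastvale, w=80) cum 210
  y=14 (Northgate, w=20) cum 230
⇒ y* = 11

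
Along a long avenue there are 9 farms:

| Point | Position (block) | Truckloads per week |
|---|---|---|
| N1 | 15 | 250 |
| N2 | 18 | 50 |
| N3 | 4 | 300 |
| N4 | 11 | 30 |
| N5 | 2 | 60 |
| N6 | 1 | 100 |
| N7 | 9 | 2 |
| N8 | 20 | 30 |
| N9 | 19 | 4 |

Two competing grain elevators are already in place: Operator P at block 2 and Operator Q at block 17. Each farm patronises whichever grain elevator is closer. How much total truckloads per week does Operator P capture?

462

The indifferent point is the midpoint (2+17)/2 = 9.5; farms left of it (closer to Operator P at 2) go to Operator P, those right go to Operator Q.
  N6 at 1 (w=100) → Operator P
  N5 at 2 (w=60) → Operator P
  N3 at 4 (w=300) → Operator P
  N7 at 9 (w=2) → Operator P
  N4 at 11 (w=30) → Operator Q
  N1 at 15 (w=250) → Operator Q
  N2 at 18 (w=50) → Operator Q
  N9 at 19 (w=4) → Operator Q
  N8 at 20 (w=30) → Operator Q
Operator P captures 462; Operator Q captures 364.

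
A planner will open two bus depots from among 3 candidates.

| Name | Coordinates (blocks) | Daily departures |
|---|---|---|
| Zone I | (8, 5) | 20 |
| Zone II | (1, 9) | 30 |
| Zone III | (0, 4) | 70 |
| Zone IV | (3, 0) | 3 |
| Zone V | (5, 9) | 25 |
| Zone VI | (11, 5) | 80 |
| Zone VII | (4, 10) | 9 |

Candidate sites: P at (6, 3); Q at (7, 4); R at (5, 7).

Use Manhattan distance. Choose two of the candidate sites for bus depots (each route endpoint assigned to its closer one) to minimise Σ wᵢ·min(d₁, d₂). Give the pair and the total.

{Q, R}, total 1220

Evaluate every pair (each demand assigned to the nearer of the two):
  {Q, R}: total = 1220
  {P, R}: total = 1414
  {P, Q}: total = 1534
Best pair: {Q, R} with total 1220.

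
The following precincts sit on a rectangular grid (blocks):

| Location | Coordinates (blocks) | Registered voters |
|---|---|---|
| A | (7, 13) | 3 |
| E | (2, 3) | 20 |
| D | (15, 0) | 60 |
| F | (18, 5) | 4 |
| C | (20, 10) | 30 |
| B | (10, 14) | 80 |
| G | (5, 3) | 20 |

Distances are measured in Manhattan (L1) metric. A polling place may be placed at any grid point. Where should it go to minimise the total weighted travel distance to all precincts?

(10, 10)

Manhattan distance separates: Σwᵢ(|x−xᵢ|+|y−yᵢ|) = Σwᵢ|x−xᵢ| + Σwᵢ|y−yᵢ|, so x and y are optimised independently as 1-D weighted medians.
Total weight W = 217; half = 108.5.
x-coordinate, sorted with cumulative weight:
  x=2 (E, w=20) cum 20
  x=5 (G, w=20) cum 40
  x=7 (A, w=3) cum 43
  x=10 (B, w=80) cum 123  ← median
  x=15 (D, w=60) cum 183
  x=18 (F, w=4) cum 187
  x=20 (C, w=30) cum 217
⇒ x* = 10
y-coordinate, sorted with cumulative weight:
  y=0 (D, w=60) cum 60
  y=3 (E, w=20) cum 80
  y=3 (G, w=20) cum 100
  y=5 (F, w=4) cum 104
  y=10 (C, w=30) cum 134  ← median
  y=13 (A, w=3) cum 137
  y=14 (B, w=80) cum 217
⇒ y* = 10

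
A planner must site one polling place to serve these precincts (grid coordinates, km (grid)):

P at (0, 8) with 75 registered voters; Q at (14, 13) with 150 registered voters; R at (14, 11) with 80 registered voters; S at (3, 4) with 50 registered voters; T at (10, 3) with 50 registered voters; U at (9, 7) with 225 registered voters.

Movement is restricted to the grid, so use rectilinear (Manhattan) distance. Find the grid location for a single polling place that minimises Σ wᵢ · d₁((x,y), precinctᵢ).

Manhattan distance separates: Σwᵢ(|x−xᵢ|+|y−yᵢ|) = Σwᵢ|x−xᵢ| + Σwᵢ|y−yᵢ|, so x and y are optimised independently as 1-D weighted medians.
Total weight W = 630; half = 315.
x-coordinate, sorted with cumulative weight:
  x=0 (P, w=75) cum 75
  x=3 (S, w=50) cum 125
  x=9 (U, w=225) cum 350  ← median
  x=10 (T, w=50) cum 400
  x=14 (Q, w=150) cum 550
  x=14 (R, w=80) cum 630
⇒ x* = 9
y-coordinate, sorted with cumulative weight:
  y=3 (T, w=50) cum 50
  y=4 (S, w=50) cum 100
  y=7 (U, w=225) cum 325  ← median
  y=8 (P, w=75) cum 400
  y=11 (R, w=80) cum 480
  y=13 (Q, w=150) cum 630
⇒ y* = 7

(9, 7)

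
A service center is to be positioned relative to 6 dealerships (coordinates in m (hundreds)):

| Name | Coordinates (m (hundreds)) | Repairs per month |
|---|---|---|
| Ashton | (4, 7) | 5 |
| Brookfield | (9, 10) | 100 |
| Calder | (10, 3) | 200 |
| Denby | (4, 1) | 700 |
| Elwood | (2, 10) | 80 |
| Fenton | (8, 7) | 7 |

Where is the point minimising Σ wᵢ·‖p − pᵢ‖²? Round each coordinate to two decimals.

The minimiser of Σwᵢ‖p−pᵢ‖² is the weighted centroid p* = (Σwᵢpᵢ)/(Σwᵢ).
Σwᵢ = 1092.
Σwᵢxᵢ = 5·4 + 100·9 + 200·10 + 700·4 + 80·2 + 7·8 = 5936.
Σwᵢyᵢ = 5·7 + 100·10 + 200·3 + 700·1 + 80·10 + 7·7 = 3184.
x* = 5936/1092 = 5.44, y* = 3184/1092 = 2.92.

(5.44, 2.92)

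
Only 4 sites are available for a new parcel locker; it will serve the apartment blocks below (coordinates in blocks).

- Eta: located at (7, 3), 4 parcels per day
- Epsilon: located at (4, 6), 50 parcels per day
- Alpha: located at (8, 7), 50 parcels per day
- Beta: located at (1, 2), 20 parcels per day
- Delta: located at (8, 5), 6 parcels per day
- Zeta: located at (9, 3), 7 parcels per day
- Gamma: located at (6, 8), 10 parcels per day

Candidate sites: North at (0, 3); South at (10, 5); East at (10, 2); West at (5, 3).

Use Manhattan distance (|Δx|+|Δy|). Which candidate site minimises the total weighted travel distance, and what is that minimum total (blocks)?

Total weighted distance at each candidate:
  North (0, 3): total = 1251
  South (10, 5): total = 913
  East (10, 2): total = 1190
  West (5, 3): total = 776
Minimum is at West with total 776 blocks.

West, total 776 blocks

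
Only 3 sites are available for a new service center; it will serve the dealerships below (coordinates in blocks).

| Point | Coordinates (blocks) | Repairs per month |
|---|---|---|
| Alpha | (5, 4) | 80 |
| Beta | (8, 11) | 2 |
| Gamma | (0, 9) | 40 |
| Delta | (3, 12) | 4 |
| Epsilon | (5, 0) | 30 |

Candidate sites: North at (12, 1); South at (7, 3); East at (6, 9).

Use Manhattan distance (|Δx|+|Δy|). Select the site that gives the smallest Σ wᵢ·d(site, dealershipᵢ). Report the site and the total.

South, total 980 blocks

Total weighted distance at each candidate:
  North (12, 1): total = 1948
  South (7, 3): total = 980
  East (6, 9): total = 1052
Minimum is at South with total 980 blocks.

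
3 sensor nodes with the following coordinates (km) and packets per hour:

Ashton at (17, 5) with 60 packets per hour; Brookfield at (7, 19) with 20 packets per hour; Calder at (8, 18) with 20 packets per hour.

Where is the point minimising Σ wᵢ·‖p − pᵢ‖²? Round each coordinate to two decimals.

(13.20, 10.40)

The minimiser of Σwᵢ‖p−pᵢ‖² is the weighted centroid p* = (Σwᵢpᵢ)/(Σwᵢ).
Σwᵢ = 100.
Σwᵢxᵢ = 60·17 + 20·7 + 20·8 = 1320.
Σwᵢyᵢ = 60·5 + 20·19 + 20·18 = 1040.
x* = 1320/100 = 13.20, y* = 1040/100 = 10.40.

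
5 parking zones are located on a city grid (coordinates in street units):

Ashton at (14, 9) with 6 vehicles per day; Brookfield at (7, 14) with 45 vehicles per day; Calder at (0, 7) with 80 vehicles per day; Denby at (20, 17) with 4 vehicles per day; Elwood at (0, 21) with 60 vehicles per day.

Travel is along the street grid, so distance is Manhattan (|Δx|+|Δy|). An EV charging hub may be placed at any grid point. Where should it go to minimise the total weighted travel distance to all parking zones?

(0, 14)

Manhattan distance separates: Σwᵢ(|x−xᵢ|+|y−yᵢ|) = Σwᵢ|x−xᵢ| + Σwᵢ|y−yᵢ|, so x and y are optimised independently as 1-D weighted medians.
Total weight W = 195; half = 97.5.
x-coordinate, sorted with cumulative weight:
  x=0 (Calder, w=80) cum 80
  x=0 (Elwood, w=60) cum 140  ← median
  x=7 (Brookfield, w=45) cum 185
  x=14 (Ashton, w=6) cum 191
  x=20 (Denby, w=4) cum 195
⇒ x* = 0
y-coordinate, sorted with cumulative weight:
  y=7 (Calder, w=80) cum 80
  y=9 (Ashton, w=6) cum 86
  y=14 (Brookfield, w=45) cum 131  ← median
  y=17 (Denby, w=4) cum 135
  y=21 (Elwood, w=60) cum 195
⇒ y* = 14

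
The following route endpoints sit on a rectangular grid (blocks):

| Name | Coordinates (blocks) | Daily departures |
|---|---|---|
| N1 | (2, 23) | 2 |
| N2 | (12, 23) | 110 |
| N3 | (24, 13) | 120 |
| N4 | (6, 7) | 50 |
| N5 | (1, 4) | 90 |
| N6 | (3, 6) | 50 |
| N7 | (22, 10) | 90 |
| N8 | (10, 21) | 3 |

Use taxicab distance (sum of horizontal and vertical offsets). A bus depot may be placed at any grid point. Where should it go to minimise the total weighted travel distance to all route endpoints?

Manhattan distance separates: Σwᵢ(|x−xᵢ|+|y−yᵢ|) = Σwᵢ|x−xᵢ| + Σwᵢ|y−yᵢ|, so x and y are optimised independently as 1-D weighted medians.
Total weight W = 515; half = 257.5.
x-coordinate, sorted with cumulative weight:
  x=1 (N5, w=90) cum 90
  x=2 (N1, w=2) cum 92
  x=3 (N6, w=50) cum 142
  x=6 (N4, w=50) cum 192
  x=10 (N8, w=3) cum 195
  x=12 (N2, w=110) cum 305  ← median
  x=22 (N7, w=90) cum 395
  x=24 (N3, w=120) cum 515
⇒ x* = 12
y-coordinate, sorted with cumulative weight:
  y=4 (N5, w=90) cum 90
  y=6 (N6, w=50) cum 140
  y=7 (N4, w=50) cum 190
  y=10 (N7, w=90) cum 280  ← median
  y=13 (N3, w=120) cum 400
  y=21 (N8, w=3) cum 403
  y=23 (N1, w=2) cum 405
  y=23 (N2, w=110) cum 515
⇒ y* = 10

(12, 10)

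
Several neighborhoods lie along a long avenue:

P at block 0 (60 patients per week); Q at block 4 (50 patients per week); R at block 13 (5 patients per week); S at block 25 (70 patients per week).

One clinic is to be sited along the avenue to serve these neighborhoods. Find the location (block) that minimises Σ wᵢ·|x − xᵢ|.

For a sum of weighted absolute distances on a line, the optimum is the weighted median (not the mean). Total weight W = 185; half-weight = 92.5.
Sort by position and accumulate weight:
  block 0 (P, w=60) → cum 60
  block 4 (Q, w=50) → cum 110  ≥ 92.5 → median here
  block 13 (R, w=5) → cum 115
  block 25 (S, w=70) → cum 185
Optimal location: block 4.

x = 4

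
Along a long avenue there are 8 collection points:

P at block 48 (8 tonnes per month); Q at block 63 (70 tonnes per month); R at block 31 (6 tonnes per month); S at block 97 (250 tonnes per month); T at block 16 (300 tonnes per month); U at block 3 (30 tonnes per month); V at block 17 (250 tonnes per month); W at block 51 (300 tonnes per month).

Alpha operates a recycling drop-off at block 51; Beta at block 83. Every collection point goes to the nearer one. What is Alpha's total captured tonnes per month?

The indifferent point is the midpoint (51+83)/2 = 67; collection points left of it (closer to Alpha at 51) go to Alpha, those right go to Beta.
  U at 3 (w=30) → Alpha
  T at 16 (w=300) → Alpha
  V at 17 (w=250) → Alpha
  R at 31 (w=6) → Alpha
  P at 48 (w=8) → Alpha
  W at 51 (w=300) → Alpha
  Q at 63 (w=70) → Alpha
  S at 97 (w=250) → Beta
Alpha captures 964; Beta captures 250.

964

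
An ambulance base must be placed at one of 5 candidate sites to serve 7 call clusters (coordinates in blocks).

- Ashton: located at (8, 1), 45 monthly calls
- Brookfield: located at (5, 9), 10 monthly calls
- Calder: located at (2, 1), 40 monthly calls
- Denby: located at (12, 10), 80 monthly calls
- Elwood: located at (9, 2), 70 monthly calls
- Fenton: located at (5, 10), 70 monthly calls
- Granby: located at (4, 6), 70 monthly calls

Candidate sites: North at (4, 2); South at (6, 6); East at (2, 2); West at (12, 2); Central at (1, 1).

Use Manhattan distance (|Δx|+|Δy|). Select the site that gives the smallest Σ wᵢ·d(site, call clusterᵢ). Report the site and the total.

South, total 2495 blocks

Total weighted distance at each candidate:
  North (4, 2): total = 2965
  South (6, 6): total = 2495
  East (2, 2): total = 3575
  West (12, 2): total = 3545
  Central (1, 1): total = 4175
Minimum is at South with total 2495 blocks.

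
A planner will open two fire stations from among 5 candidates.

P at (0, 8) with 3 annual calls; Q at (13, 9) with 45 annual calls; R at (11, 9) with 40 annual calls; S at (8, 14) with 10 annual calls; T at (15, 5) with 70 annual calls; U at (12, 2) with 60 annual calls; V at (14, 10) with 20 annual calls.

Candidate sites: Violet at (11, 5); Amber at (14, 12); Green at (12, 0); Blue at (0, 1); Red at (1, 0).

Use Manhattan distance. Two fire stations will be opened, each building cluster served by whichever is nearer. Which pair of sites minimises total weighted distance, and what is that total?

Evaluate every pair (each demand assigned to the nearer of the two):
  {Violet, Amber}: total = 1022
  {Violet, Green}: total = 1152
  {Violet, Blue}: total = 1251
  {Violet, Red}: total = 1257
  {Amber, Green}: total = 1274
  {Amber, Blue}: total = 1841
  {Amber, Red}: total = 1847
  {Green, Blue}: total = 1971
  {Green, Red}: total = 1977
  {Blue, Red}: total = 4506
Best pair: {Violet, Amber} with total 1022.

{Violet, Amber}, total 1022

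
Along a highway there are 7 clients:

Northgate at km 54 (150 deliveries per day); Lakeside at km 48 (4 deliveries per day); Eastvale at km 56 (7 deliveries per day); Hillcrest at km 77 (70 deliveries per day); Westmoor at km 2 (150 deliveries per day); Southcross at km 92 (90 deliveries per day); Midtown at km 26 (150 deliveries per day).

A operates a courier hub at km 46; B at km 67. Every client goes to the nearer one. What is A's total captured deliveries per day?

461

The indifferent point is the midpoint (46+67)/2 = 56.5; clients left of it (closer to A at 46) go to A, those right go to B.
  Westmoor at 2 (w=150) → A
  Midtown at 26 (w=150) → A
  Lakeside at 48 (w=4) → A
  Northgate at 54 (w=150) → A
  Eastvale at 56 (w=7) → A
  Hillcrest at 77 (w=70) → B
  Southcross at 92 (w=90) → B
A captures 461; B captures 160.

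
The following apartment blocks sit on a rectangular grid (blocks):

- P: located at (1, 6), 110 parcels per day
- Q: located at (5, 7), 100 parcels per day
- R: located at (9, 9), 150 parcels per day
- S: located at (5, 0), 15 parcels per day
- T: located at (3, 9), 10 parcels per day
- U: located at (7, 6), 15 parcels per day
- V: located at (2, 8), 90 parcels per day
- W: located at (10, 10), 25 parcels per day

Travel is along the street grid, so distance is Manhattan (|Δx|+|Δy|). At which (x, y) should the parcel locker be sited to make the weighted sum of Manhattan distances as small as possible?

(5, 8)

Manhattan distance separates: Σwᵢ(|x−xᵢ|+|y−yᵢ|) = Σwᵢ|x−xᵢ| + Σwᵢ|y−yᵢ|, so x and y are optimised independently as 1-D weighted medians.
Total weight W = 515; half = 257.5.
x-coordinate, sorted with cumulative weight:
  x=1 (P, w=110) cum 110
  x=2 (V, w=90) cum 200
  x=3 (T, w=10) cum 210
  x=5 (Q, w=100) cum 310  ← median
  x=5 (S, w=15) cum 325
  x=7 (U, w=15) cum 340
  x=9 (R, w=150) cum 490
  x=10 (W, w=25) cum 515
⇒ x* = 5
y-coordinate, sorted with cumulative weight:
  y=0 (S, w=15) cum 15
  y=6 (P, w=110) cum 125
  y=6 (U, w=15) cum 140
  y=7 (Q, w=100) cum 240
  y=8 (V, w=90) cum 330  ← median
  y=9 (R, w=150) cum 480
  y=9 (T, w=10) cum 490
  y=10 (W, w=25) cum 515
⇒ y* = 8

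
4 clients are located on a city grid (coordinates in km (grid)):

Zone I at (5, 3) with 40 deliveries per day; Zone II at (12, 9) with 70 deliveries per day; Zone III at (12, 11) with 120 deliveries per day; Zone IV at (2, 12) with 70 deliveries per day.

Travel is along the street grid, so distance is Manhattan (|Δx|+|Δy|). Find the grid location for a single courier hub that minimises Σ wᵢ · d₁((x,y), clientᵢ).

(12, 11)

Manhattan distance separates: Σwᵢ(|x−xᵢ|+|y−yᵢ|) = Σwᵢ|x−xᵢ| + Σwᵢ|y−yᵢ|, so x and y are optimised independently as 1-D weighted medians.
Total weight W = 300; half = 150.
x-coordinate, sorted with cumulative weight:
  x=2 (Zone IV, w=70) cum 70
  x=5 (Zone I, w=40) cum 110
  x=12 (Zone II, w=70) cum 180  ← median
  x=12 (Zone III, w=120) cum 300
⇒ x* = 12
y-coordinate, sorted with cumulative weight:
  y=3 (Zone I, w=40) cum 40
  y=9 (Zone II, w=70) cum 110
  y=11 (Zone III, w=120) cum 230  ← median
  y=12 (Zone IV, w=70) cum 300
⇒ y* = 11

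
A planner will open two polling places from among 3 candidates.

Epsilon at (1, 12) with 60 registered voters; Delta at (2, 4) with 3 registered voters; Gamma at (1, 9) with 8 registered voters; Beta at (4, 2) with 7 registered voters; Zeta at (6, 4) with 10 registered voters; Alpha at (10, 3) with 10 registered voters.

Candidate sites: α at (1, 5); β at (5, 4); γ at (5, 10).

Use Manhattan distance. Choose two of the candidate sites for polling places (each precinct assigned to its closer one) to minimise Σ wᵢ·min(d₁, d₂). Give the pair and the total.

Evaluate every pair (each demand assigned to the nearer of the two):
  {β, γ}: total = 500
  {α, β}: total = 549
  {α, γ}: total = 610
Best pair: {β, γ} with total 500.

{β, γ}, total 500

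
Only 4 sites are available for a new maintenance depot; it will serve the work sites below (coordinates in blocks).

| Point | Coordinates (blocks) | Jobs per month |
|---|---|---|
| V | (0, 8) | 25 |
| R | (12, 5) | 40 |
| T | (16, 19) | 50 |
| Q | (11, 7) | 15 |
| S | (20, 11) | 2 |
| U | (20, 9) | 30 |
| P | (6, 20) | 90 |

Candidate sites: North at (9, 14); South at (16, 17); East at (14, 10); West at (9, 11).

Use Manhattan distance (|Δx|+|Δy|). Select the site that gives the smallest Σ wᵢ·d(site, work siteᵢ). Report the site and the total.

North, total 2908 blocks

Total weighted distance at each candidate:
  North (9, 14): total = 2908
  South (16, 17): total = 3140
  East (14, 10): total = 3164
  West (9, 11): total = 2992
Minimum is at North with total 2908 blocks.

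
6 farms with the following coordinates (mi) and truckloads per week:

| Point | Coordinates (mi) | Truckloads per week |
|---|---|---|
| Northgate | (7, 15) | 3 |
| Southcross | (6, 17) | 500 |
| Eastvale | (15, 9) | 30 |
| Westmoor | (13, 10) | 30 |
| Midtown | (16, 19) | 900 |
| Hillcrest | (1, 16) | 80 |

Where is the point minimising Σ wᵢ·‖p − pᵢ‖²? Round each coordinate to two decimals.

(11.89, 17.82)

The minimiser of Σwᵢ‖p−pᵢ‖² is the weighted centroid p* = (Σwᵢpᵢ)/(Σwᵢ).
Σwᵢ = 1543.
Σwᵢxᵢ = 3·7 + 500·6 + 30·15 + 30·13 + 900·16 + 80·1 = 18341.
Σwᵢyᵢ = 3·15 + 500·17 + 30·9 + 30·10 + 900·19 + 80·16 = 27495.
x* = 18341/1543 = 11.89, y* = 27495/1543 = 17.82.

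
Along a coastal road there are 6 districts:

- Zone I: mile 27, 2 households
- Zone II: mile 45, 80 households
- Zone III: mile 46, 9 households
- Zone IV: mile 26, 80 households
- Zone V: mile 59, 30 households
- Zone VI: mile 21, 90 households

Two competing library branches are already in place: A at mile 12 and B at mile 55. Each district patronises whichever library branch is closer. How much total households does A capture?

The indifferent point is the midpoint (12+55)/2 = 33.5; districts left of it (closer to A at 12) go to A, those right go to B.
  Zone VI at 21 (w=90) → A
  Zone IV at 26 (w=80) → A
  Zone I at 27 (w=2) → A
  Zone II at 45 (w=80) → B
  Zone III at 46 (w=9) → B
  Zone V at 59 (w=30) → B
A captures 172; B captures 119.

172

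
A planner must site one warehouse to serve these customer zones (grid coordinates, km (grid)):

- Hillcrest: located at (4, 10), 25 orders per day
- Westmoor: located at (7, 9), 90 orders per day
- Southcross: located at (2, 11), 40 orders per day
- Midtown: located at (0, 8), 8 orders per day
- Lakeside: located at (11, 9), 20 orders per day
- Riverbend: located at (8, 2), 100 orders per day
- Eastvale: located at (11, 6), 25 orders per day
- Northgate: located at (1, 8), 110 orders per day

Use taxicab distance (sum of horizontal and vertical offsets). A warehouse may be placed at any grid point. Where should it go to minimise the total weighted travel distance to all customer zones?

(7, 8)

Manhattan distance separates: Σwᵢ(|x−xᵢ|+|y−yᵢ|) = Σwᵢ|x−xᵢ| + Σwᵢ|y−yᵢ|, so x and y are optimised independently as 1-D weighted medians.
Total weight W = 418; half = 209.
x-coordinate, sorted with cumulative weight:
  x=0 (Midtown, w=8) cum 8
  x=1 (Northgate, w=110) cum 118
  x=2 (Southcross, w=40) cum 158
  x=4 (Hillcrest, w=25) cum 183
  x=7 (Westmoor, w=90) cum 273  ← median
  x=8 (Riverbend, w=100) cum 373
  x=11 (Lakeside, w=20) cum 393
  x=11 (Eastvale, w=25) cum 418
⇒ x* = 7
y-coordinate, sorted with cumulative weight:
  y=2 (Riverbend, w=100) cum 100
  y=6 (Eastvale, w=25) cum 125
  y=8 (Midtown, w=8) cum 133
  y=8 (Northgate, w=110) cum 243  ← median
  y=9 (Westmoor, w=90) cum 333
  y=9 (Lakeside, w=20) cum 353
  y=10 (Hillcrest, w=25) cum 378
  y=11 (Southcross, w=40) cum 418
⇒ y* = 8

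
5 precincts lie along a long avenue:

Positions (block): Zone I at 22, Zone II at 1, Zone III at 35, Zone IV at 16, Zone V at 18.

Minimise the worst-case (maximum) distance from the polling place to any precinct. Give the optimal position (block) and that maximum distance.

location 18, max distance 17

The 1-center on a line is the midpoint of the two extreme points: leftmost at 1, rightmost at 35.
Optimal location = (1 + 35)/2 = 18; maximum distance = (35 − 1)/2 = 17.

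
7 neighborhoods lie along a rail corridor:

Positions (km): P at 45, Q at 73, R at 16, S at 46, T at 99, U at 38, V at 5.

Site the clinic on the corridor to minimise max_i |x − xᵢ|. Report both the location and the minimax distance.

The 1-center on a line is the midpoint of the two extreme points: leftmost at 5, rightmost at 99.
Optimal location = (5 + 99)/2 = 52; maximum distance = (99 − 5)/2 = 47.

location 52, max distance 47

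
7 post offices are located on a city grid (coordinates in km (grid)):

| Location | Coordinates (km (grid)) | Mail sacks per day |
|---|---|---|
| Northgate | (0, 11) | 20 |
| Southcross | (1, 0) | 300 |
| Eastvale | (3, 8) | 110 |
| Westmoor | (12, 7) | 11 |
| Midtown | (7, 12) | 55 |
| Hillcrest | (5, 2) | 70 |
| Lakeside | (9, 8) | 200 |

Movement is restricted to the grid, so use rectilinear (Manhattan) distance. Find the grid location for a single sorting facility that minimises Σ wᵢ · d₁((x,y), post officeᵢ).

Manhattan distance separates: Σwᵢ(|x−xᵢ|+|y−yᵢ|) = Σwᵢ|x−xᵢ| + Σwᵢ|y−yᵢ|, so x and y are optimised independently as 1-D weighted medians.
Total weight W = 766; half = 383.
x-coordinate, sorted with cumulative weight:
  x=0 (Northgate, w=20) cum 20
  x=1 (Southcross, w=300) cum 320
  x=3 (Eastvale, w=110) cum 430  ← median
  x=5 (Hillcrest, w=70) cum 500
  x=7 (Midtown, w=55) cum 555
  x=9 (Lakeside, w=200) cum 755
  x=12 (Westmoor, w=11) cum 766
⇒ x* = 3
y-coordinate, sorted with cumulative weight:
  y=0 (Southcross, w=300) cum 300
  y=2 (Hillcrest, w=70) cum 370
  y=7 (Westmoor, w=11) cum 381
  y=8 (Eastvale, w=110) cum 491  ← median
  y=8 (Lakeside, w=200) cum 691
  y=11 (Northgate, w=20) cum 711
  y=12 (Midtown, w=55) cum 766
⇒ y* = 8

(3, 8)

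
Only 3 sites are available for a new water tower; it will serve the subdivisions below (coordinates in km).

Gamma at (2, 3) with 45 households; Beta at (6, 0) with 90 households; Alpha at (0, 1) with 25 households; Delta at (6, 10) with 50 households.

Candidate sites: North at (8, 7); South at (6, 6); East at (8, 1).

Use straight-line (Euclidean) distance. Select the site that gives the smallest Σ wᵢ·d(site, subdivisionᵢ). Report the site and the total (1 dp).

Total weighted distance at each candidate:
  North (8, 7): total = 1410.0
  South (6, 6): total = 1160.3
  East (8, 1): total = 1146.8
Minimum is at East with total 1146.8 km.

East, total 1146.8 km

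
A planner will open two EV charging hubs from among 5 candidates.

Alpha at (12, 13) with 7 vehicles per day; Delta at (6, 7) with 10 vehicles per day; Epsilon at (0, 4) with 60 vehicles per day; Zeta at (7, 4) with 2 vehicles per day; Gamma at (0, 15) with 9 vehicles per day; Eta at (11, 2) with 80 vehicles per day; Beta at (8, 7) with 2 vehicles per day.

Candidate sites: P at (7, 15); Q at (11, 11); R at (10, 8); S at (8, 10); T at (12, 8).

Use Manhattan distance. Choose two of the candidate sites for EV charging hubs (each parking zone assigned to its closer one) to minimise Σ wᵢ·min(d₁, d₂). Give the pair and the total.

{P, R}, total 1582

Evaluate every pair (each demand assigned to the nearer of the two):
  {P, R}: total = 1582
  {S, T}: total = 1622
  {Q, R}: total = 1626
  {R, S}: total = 1636
  {R, T}: total = 1658
  {P, T}: total = 1716
  {Q, S}: total = 1768
  {Q, T}: total = 1774
  {P, S}: total = 1902
  {P, Q}: total = 2010
Best pair: {P, R} with total 1582.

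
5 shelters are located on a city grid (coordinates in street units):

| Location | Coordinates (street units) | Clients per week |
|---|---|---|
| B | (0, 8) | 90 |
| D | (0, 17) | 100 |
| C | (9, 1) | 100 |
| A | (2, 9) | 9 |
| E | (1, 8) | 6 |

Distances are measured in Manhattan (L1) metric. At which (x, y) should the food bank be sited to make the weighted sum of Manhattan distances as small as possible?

Manhattan distance separates: Σwᵢ(|x−xᵢ|+|y−yᵢ|) = Σwᵢ|x−xᵢ| + Σwᵢ|y−yᵢ|, so x and y are optimised independently as 1-D weighted medians.
Total weight W = 305; half = 152.5.
x-coordinate, sorted with cumulative weight:
  x=0 (B, w=90) cum 90
  x=0 (D, w=100) cum 190  ← median
  x=1 (E, w=6) cum 196
  x=2 (A, w=9) cum 205
  x=9 (C, w=100) cum 305
⇒ x* = 0
y-coordinate, sorted with cumulative weight:
  y=1 (C, w=100) cum 100
  y=8 (B, w=90) cum 190  ← median
  y=8 (E, w=6) cum 196
  y=9 (A, w=9) cum 205
  y=17 (D, w=100) cum 305
⇒ y* = 8

(0, 8)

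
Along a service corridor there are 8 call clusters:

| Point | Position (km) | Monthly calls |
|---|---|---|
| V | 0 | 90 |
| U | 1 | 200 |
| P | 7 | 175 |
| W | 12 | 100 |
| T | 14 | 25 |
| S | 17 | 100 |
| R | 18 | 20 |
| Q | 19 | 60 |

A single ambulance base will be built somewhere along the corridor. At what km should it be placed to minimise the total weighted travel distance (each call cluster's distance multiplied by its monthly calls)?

x = 7

For a sum of weighted absolute distances on a line, the optimum is the weighted median (not the mean). Total weight W = 770; half-weight = 385.
Sort by position and accumulate weight:
  km 0 (V, w=90) → cum 90
  km 1 (U, w=200) → cum 290
  km 7 (P, w=175) → cum 465  ≥ 385 → median here
  km 12 (W, w=100) → cum 565
  km 14 (T, w=25) → cum 590
  km 17 (S, w=100) → cum 690
  km 18 (R, w=20) → cum 710
  km 19 (Q, w=60) → cum 770
Optimal location: km 7.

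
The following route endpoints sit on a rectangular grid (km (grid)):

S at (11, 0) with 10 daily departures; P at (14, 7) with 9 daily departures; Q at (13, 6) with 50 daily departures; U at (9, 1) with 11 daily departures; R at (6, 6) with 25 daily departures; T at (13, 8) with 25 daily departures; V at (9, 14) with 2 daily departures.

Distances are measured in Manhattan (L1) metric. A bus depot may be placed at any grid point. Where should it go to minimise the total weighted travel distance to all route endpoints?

Manhattan distance separates: Σwᵢ(|x−xᵢ|+|y−yᵢ|) = Σwᵢ|x−xᵢ| + Σwᵢ|y−yᵢ|, so x and y are optimised independently as 1-D weighted medians.
Total weight W = 132; half = 66.
x-coordinate, sorted with cumulative weight:
  x=6 (R, w=25) cum 25
  x=9 (U, w=11) cum 36
  x=9 (V, w=2) cum 38
  x=11 (S, w=10) cum 48
  x=13 (Q, w=50) cum 98  ← median
  x=13 (T, w=25) cum 123
  x=14 (P, w=9) cum 132
⇒ x* = 13
y-coordinate, sorted with cumulative weight:
  y=0 (S, w=10) cum 10
  y=1 (U, w=11) cum 21
  y=6 (Q, w=50) cum 71  ← median
  y=6 (R, w=25) cum 96
  y=7 (P, w=9) cum 105
  y=8 (T, w=25) cum 130
  y=14 (V, w=2) cum 132
⇒ y* = 6

(13, 6)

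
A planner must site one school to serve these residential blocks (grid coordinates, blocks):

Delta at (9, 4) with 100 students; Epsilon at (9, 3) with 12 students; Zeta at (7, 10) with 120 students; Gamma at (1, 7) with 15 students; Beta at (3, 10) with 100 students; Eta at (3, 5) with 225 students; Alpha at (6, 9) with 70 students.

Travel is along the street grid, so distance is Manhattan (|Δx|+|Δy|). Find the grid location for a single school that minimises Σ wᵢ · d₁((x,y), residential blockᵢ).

Manhattan distance separates: Σwᵢ(|x−xᵢ|+|y−yᵢ|) = Σwᵢ|x−xᵢ| + Σwᵢ|y−yᵢ|, so x and y are optimised independently as 1-D weighted medians.
Total weight W = 642; half = 321.
x-coordinate, sorted with cumulative weight:
  x=1 (Gamma, w=15) cum 15
  x=3 (Beta, w=100) cum 115
  x=3 (Eta, w=225) cum 340  ← median
  x=6 (Alpha, w=70) cum 410
  x=7 (Zeta, w=120) cum 530
  x=9 (Delta, w=100) cum 630
  x=9 (Epsilon, w=12) cum 642
⇒ x* = 3
y-coordinate, sorted with cumulative weight:
  y=3 (Epsilon, w=12) cum 12
  y=4 (Delta, w=100) cum 112
  y=5 (Eta, w=225) cum 337  ← median
  y=7 (Gamma, w=15) cum 352
  y=9 (Alpha, w=70) cum 422
  y=10 (Zeta, w=120) cum 542
  y=10 (Beta, w=100) cum 642
⇒ y* = 5

(3, 5)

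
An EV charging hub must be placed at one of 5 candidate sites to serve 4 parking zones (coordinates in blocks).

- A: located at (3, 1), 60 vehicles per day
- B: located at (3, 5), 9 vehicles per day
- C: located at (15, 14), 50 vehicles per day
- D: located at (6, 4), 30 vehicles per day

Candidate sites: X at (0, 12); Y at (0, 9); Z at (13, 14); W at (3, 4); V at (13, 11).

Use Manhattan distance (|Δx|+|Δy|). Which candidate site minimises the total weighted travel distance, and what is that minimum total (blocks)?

Total weighted distance at each candidate:
  X (0, 12): total = 2200
  Y (0, 9): total = 2053
  Z (13, 14): total = 2161
  W (3, 4): total = 1379
  V (13, 11): total = 2014
Minimum is at W with total 1379 blocks.

W, total 1379 blocks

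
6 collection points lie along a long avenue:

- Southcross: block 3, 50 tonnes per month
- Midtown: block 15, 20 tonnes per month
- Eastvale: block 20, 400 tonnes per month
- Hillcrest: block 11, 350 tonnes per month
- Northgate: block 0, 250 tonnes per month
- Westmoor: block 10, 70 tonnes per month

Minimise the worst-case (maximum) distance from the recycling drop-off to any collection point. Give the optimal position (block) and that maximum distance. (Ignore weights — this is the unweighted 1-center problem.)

location 10, max distance 10

The 1-center on a line is the midpoint of the two extreme points: leftmost at 0, rightmost at 20.
Optimal location = (0 + 20)/2 = 10; maximum distance = (20 − 0)/2 = 10.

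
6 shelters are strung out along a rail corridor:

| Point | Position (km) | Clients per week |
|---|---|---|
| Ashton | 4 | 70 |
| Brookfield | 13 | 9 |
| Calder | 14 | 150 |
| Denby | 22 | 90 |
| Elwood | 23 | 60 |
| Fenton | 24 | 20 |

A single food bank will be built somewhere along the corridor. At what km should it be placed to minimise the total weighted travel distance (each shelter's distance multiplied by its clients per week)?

For a sum of weighted absolute distances on a line, the optimum is the weighted median (not the mean). Total weight W = 399; half-weight = 199.5.
Sort by position and accumulate weight:
  km 4 (Ashton, w=70) → cum 70
  km 13 (Brookfield, w=9) → cum 79
  km 14 (Calder, w=150) → cum 229  ≥ 199.5 → median here
  km 22 (Denby, w=90) → cum 319
  km 23 (Elwood, w=60) → cum 379
  km 24 (Fenton, w=20) → cum 399
Optimal location: km 14.

x = 14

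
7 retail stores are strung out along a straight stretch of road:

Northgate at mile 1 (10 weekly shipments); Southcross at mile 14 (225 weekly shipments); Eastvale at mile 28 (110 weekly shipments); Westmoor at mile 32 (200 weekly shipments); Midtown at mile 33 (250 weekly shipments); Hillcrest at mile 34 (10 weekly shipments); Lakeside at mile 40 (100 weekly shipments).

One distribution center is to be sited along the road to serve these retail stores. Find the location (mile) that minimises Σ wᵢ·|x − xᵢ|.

For a sum of weighted absolute distances on a line, the optimum is the weighted median (not the mean). Total weight W = 905; half-weight = 452.5.
Sort by position and accumulate weight:
  mile 1 (Northgate, w=10) → cum 10
  mile 14 (Southcross, w=225) → cum 235
  mile 28 (Eastvale, w=110) → cum 345
  mile 32 (Westmoor, w=200) → cum 545  ≥ 452.5 → median here
  mile 33 (Midtown, w=250) → cum 795
  mile 34 (Hillcrest, w=10) → cum 805
  mile 40 (Lakeside, w=100) → cum 905
Optimal location: mile 32.

x = 32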